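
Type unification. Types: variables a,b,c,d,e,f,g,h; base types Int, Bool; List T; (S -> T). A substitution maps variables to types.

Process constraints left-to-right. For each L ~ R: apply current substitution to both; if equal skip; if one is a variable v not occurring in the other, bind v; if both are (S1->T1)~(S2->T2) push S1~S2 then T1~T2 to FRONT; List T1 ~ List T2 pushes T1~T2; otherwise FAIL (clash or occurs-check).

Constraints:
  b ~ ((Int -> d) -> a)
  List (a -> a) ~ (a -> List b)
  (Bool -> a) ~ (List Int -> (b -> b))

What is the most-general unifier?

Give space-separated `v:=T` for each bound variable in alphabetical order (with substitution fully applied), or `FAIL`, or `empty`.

Answer: FAIL

Derivation:
step 1: unify b ~ ((Int -> d) -> a)  [subst: {-} | 2 pending]
  bind b := ((Int -> d) -> a)
step 2: unify List (a -> a) ~ (a -> List ((Int -> d) -> a))  [subst: {b:=((Int -> d) -> a)} | 1 pending]
  clash: List (a -> a) vs (a -> List ((Int -> d) -> a))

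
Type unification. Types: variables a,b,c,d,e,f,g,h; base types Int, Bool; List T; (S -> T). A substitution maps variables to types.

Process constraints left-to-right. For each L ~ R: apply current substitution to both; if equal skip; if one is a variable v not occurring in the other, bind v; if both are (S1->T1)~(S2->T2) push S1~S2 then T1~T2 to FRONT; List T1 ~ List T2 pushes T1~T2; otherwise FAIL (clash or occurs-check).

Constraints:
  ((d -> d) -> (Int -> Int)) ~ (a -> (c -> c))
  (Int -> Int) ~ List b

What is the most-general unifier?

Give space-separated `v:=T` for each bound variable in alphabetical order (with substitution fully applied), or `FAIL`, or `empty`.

Answer: FAIL

Derivation:
step 1: unify ((d -> d) -> (Int -> Int)) ~ (a -> (c -> c))  [subst: {-} | 1 pending]
  -> decompose arrow: push (d -> d)~a, (Int -> Int)~(c -> c)
step 2: unify (d -> d) ~ a  [subst: {-} | 2 pending]
  bind a := (d -> d)
step 3: unify (Int -> Int) ~ (c -> c)  [subst: {a:=(d -> d)} | 1 pending]
  -> decompose arrow: push Int~c, Int~c
step 4: unify Int ~ c  [subst: {a:=(d -> d)} | 2 pending]
  bind c := Int
step 5: unify Int ~ Int  [subst: {a:=(d -> d), c:=Int} | 1 pending]
  -> identical, skip
step 6: unify (Int -> Int) ~ List b  [subst: {a:=(d -> d), c:=Int} | 0 pending]
  clash: (Int -> Int) vs List b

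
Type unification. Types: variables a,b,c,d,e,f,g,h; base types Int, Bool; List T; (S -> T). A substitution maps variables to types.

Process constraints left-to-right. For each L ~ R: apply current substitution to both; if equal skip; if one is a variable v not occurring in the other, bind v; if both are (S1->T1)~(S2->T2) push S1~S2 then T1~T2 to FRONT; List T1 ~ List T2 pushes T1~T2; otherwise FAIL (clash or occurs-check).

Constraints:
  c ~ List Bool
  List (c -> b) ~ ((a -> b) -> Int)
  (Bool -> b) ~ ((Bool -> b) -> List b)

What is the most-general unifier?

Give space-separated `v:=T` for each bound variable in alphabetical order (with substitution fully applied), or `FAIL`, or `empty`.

step 1: unify c ~ List Bool  [subst: {-} | 2 pending]
  bind c := List Bool
step 2: unify List (List Bool -> b) ~ ((a -> b) -> Int)  [subst: {c:=List Bool} | 1 pending]
  clash: List (List Bool -> b) vs ((a -> b) -> Int)

Answer: FAIL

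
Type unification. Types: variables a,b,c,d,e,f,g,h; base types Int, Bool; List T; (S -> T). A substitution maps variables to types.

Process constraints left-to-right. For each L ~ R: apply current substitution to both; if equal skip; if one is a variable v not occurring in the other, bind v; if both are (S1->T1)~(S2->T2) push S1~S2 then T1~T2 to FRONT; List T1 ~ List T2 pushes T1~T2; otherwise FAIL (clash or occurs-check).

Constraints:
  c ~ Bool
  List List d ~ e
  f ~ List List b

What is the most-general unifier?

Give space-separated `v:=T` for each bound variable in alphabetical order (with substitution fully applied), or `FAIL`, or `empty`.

step 1: unify c ~ Bool  [subst: {-} | 2 pending]
  bind c := Bool
step 2: unify List List d ~ e  [subst: {c:=Bool} | 1 pending]
  bind e := List List d
step 3: unify f ~ List List b  [subst: {c:=Bool, e:=List List d} | 0 pending]
  bind f := List List b

Answer: c:=Bool e:=List List d f:=List List b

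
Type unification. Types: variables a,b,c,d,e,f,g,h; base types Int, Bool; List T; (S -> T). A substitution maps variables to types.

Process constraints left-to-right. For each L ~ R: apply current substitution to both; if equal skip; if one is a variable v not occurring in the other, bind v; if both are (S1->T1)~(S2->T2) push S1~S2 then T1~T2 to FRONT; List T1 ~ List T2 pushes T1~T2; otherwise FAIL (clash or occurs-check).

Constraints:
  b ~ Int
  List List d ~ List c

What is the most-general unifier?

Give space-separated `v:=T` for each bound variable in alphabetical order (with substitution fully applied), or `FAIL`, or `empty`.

Answer: b:=Int c:=List d

Derivation:
step 1: unify b ~ Int  [subst: {-} | 1 pending]
  bind b := Int
step 2: unify List List d ~ List c  [subst: {b:=Int} | 0 pending]
  -> decompose List: push List d~c
step 3: unify List d ~ c  [subst: {b:=Int} | 0 pending]
  bind c := List d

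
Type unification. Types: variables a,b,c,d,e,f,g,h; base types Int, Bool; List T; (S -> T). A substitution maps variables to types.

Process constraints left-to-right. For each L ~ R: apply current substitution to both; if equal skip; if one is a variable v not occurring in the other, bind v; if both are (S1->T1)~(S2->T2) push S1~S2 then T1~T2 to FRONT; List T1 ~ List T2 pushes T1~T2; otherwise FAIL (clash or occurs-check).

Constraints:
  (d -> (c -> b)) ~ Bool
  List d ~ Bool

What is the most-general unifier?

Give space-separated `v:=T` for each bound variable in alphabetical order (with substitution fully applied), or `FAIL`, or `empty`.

Answer: FAIL

Derivation:
step 1: unify (d -> (c -> b)) ~ Bool  [subst: {-} | 1 pending]
  clash: (d -> (c -> b)) vs Bool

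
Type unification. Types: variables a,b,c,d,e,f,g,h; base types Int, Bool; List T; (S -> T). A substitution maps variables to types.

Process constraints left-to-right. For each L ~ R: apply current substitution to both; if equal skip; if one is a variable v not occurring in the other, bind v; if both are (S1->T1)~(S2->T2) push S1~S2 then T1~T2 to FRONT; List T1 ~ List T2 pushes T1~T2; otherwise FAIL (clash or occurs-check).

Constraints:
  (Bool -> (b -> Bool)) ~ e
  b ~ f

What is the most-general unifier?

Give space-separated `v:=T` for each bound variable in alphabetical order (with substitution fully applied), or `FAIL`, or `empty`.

Answer: b:=f e:=(Bool -> (f -> Bool))

Derivation:
step 1: unify (Bool -> (b -> Bool)) ~ e  [subst: {-} | 1 pending]
  bind e := (Bool -> (b -> Bool))
step 2: unify b ~ f  [subst: {e:=(Bool -> (b -> Bool))} | 0 pending]
  bind b := f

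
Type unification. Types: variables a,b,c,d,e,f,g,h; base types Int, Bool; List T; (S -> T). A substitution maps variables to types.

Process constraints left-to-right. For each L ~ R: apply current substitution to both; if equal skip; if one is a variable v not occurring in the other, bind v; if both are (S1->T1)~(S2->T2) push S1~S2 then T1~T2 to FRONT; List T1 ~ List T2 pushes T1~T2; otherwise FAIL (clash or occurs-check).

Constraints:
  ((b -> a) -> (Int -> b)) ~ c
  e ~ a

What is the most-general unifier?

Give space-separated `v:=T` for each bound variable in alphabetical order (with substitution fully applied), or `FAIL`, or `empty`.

Answer: c:=((b -> a) -> (Int -> b)) e:=a

Derivation:
step 1: unify ((b -> a) -> (Int -> b)) ~ c  [subst: {-} | 1 pending]
  bind c := ((b -> a) -> (Int -> b))
step 2: unify e ~ a  [subst: {c:=((b -> a) -> (Int -> b))} | 0 pending]
  bind e := a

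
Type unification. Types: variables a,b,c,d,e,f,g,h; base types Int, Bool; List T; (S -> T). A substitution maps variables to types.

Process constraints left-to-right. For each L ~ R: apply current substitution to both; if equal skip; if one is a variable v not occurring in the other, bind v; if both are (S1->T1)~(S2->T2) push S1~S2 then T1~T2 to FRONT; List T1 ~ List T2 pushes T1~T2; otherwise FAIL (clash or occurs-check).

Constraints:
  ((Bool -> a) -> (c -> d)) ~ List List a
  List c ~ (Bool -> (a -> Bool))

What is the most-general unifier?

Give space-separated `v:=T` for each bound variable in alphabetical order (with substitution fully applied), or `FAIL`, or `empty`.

Answer: FAIL

Derivation:
step 1: unify ((Bool -> a) -> (c -> d)) ~ List List a  [subst: {-} | 1 pending]
  clash: ((Bool -> a) -> (c -> d)) vs List List a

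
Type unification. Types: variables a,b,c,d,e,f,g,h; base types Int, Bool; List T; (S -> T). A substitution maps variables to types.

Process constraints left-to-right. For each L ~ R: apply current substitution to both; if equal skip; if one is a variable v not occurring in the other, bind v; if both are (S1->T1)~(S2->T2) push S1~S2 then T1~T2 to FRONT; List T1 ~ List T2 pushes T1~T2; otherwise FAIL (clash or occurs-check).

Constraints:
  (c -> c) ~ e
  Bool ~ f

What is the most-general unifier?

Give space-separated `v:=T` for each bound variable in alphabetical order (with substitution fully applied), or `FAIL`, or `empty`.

Answer: e:=(c -> c) f:=Bool

Derivation:
step 1: unify (c -> c) ~ e  [subst: {-} | 1 pending]
  bind e := (c -> c)
step 2: unify Bool ~ f  [subst: {e:=(c -> c)} | 0 pending]
  bind f := Bool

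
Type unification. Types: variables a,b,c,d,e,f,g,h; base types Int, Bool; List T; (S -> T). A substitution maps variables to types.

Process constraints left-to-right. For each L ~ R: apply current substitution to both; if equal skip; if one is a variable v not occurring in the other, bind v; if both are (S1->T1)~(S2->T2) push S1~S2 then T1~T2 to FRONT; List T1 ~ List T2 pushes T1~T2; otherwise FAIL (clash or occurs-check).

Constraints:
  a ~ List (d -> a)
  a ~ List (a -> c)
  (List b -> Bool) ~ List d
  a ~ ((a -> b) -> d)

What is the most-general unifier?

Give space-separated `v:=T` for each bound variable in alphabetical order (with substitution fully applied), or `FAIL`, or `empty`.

step 1: unify a ~ List (d -> a)  [subst: {-} | 3 pending]
  occurs-check fail: a in List (d -> a)

Answer: FAIL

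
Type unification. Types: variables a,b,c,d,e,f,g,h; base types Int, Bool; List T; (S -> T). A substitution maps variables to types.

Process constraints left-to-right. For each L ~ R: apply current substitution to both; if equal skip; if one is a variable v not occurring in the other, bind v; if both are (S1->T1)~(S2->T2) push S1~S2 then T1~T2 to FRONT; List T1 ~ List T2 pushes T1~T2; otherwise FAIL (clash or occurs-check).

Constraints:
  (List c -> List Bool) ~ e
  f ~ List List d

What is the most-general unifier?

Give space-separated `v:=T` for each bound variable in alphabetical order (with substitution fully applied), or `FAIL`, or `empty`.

Answer: e:=(List c -> List Bool) f:=List List d

Derivation:
step 1: unify (List c -> List Bool) ~ e  [subst: {-} | 1 pending]
  bind e := (List c -> List Bool)
step 2: unify f ~ List List d  [subst: {e:=(List c -> List Bool)} | 0 pending]
  bind f := List List d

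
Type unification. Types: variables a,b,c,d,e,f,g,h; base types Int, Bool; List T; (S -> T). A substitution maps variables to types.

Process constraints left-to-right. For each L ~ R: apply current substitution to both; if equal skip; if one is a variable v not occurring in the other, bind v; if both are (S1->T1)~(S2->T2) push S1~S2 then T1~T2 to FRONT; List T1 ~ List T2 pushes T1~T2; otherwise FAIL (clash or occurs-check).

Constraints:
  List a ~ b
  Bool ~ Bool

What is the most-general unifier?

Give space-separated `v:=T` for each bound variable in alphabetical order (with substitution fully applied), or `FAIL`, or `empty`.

Answer: b:=List a

Derivation:
step 1: unify List a ~ b  [subst: {-} | 1 pending]
  bind b := List a
step 2: unify Bool ~ Bool  [subst: {b:=List a} | 0 pending]
  -> identical, skip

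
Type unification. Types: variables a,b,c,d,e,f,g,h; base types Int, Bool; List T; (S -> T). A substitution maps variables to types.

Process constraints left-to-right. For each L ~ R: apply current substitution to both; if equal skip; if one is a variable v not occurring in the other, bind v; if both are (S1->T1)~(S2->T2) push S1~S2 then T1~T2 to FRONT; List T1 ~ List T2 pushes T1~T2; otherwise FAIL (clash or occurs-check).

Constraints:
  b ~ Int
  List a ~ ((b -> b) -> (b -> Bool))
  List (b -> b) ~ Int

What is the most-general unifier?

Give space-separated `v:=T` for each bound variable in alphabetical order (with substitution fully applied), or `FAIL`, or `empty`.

Answer: FAIL

Derivation:
step 1: unify b ~ Int  [subst: {-} | 2 pending]
  bind b := Int
step 2: unify List a ~ ((Int -> Int) -> (Int -> Bool))  [subst: {b:=Int} | 1 pending]
  clash: List a vs ((Int -> Int) -> (Int -> Bool))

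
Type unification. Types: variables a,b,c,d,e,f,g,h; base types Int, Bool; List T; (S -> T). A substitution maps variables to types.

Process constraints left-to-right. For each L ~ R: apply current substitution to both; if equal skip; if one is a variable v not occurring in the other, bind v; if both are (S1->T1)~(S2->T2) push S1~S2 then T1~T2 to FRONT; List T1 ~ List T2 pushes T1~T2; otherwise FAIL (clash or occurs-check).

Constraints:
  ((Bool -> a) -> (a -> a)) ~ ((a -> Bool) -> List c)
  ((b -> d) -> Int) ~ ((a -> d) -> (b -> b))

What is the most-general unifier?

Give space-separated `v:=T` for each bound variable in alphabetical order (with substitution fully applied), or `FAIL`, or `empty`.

step 1: unify ((Bool -> a) -> (a -> a)) ~ ((a -> Bool) -> List c)  [subst: {-} | 1 pending]
  -> decompose arrow: push (Bool -> a)~(a -> Bool), (a -> a)~List c
step 2: unify (Bool -> a) ~ (a -> Bool)  [subst: {-} | 2 pending]
  -> decompose arrow: push Bool~a, a~Bool
step 3: unify Bool ~ a  [subst: {-} | 3 pending]
  bind a := Bool
step 4: unify Bool ~ Bool  [subst: {a:=Bool} | 2 pending]
  -> identical, skip
step 5: unify (Bool -> Bool) ~ List c  [subst: {a:=Bool} | 1 pending]
  clash: (Bool -> Bool) vs List c

Answer: FAIL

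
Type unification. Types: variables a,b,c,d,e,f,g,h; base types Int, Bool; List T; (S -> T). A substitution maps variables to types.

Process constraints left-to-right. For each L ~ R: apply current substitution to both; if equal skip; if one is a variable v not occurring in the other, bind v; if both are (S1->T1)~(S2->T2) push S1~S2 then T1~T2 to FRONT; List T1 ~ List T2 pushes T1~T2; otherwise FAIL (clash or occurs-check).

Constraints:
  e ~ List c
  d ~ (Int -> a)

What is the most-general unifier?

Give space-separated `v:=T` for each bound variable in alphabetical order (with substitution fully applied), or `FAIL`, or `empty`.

Answer: d:=(Int -> a) e:=List c

Derivation:
step 1: unify e ~ List c  [subst: {-} | 1 pending]
  bind e := List c
step 2: unify d ~ (Int -> a)  [subst: {e:=List c} | 0 pending]
  bind d := (Int -> a)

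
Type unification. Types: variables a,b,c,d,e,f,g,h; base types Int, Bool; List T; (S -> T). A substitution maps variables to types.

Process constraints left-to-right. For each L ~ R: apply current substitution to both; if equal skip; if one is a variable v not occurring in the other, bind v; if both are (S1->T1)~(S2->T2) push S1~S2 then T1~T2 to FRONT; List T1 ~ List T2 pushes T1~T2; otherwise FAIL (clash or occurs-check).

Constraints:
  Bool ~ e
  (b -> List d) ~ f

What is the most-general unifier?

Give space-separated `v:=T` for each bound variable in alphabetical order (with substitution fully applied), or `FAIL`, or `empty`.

step 1: unify Bool ~ e  [subst: {-} | 1 pending]
  bind e := Bool
step 2: unify (b -> List d) ~ f  [subst: {e:=Bool} | 0 pending]
  bind f := (b -> List d)

Answer: e:=Bool f:=(b -> List d)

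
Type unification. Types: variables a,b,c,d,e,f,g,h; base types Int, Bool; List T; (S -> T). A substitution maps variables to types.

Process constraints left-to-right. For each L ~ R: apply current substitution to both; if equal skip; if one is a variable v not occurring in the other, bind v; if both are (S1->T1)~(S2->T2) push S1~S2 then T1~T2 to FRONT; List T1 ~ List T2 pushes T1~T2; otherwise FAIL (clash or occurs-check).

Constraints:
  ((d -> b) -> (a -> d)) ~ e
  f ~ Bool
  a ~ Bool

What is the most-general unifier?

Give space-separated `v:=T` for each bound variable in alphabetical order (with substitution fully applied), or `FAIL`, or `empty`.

step 1: unify ((d -> b) -> (a -> d)) ~ e  [subst: {-} | 2 pending]
  bind e := ((d -> b) -> (a -> d))
step 2: unify f ~ Bool  [subst: {e:=((d -> b) -> (a -> d))} | 1 pending]
  bind f := Bool
step 3: unify a ~ Bool  [subst: {e:=((d -> b) -> (a -> d)), f:=Bool} | 0 pending]
  bind a := Bool

Answer: a:=Bool e:=((d -> b) -> (Bool -> d)) f:=Bool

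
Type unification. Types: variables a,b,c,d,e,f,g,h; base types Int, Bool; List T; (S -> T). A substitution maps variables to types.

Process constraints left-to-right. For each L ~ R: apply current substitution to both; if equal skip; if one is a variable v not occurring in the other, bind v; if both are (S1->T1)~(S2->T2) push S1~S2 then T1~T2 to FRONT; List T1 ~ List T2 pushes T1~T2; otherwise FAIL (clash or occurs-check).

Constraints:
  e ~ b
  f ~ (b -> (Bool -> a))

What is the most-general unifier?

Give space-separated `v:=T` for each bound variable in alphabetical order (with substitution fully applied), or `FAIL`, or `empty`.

step 1: unify e ~ b  [subst: {-} | 1 pending]
  bind e := b
step 2: unify f ~ (b -> (Bool -> a))  [subst: {e:=b} | 0 pending]
  bind f := (b -> (Bool -> a))

Answer: e:=b f:=(b -> (Bool -> a))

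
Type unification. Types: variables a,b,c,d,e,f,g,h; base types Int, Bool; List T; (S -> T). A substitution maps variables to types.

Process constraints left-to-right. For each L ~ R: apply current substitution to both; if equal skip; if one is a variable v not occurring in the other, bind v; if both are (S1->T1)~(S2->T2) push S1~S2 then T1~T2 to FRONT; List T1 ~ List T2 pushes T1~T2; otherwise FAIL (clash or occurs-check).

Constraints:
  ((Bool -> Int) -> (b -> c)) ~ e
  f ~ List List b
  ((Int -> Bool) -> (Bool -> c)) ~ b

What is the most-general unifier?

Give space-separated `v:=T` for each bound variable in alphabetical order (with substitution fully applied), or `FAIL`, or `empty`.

step 1: unify ((Bool -> Int) -> (b -> c)) ~ e  [subst: {-} | 2 pending]
  bind e := ((Bool -> Int) -> (b -> c))
step 2: unify f ~ List List b  [subst: {e:=((Bool -> Int) -> (b -> c))} | 1 pending]
  bind f := List List b
step 3: unify ((Int -> Bool) -> (Bool -> c)) ~ b  [subst: {e:=((Bool -> Int) -> (b -> c)), f:=List List b} | 0 pending]
  bind b := ((Int -> Bool) -> (Bool -> c))

Answer: b:=((Int -> Bool) -> (Bool -> c)) e:=((Bool -> Int) -> (((Int -> Bool) -> (Bool -> c)) -> c)) f:=List List ((Int -> Bool) -> (Bool -> c))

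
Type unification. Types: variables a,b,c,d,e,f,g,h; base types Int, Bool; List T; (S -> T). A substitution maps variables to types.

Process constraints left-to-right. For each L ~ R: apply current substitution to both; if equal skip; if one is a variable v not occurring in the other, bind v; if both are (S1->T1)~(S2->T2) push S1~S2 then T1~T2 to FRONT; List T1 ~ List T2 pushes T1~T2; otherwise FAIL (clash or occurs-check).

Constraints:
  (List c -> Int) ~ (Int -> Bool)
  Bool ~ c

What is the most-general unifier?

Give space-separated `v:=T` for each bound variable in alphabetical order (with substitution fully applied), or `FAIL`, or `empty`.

Answer: FAIL

Derivation:
step 1: unify (List c -> Int) ~ (Int -> Bool)  [subst: {-} | 1 pending]
  -> decompose arrow: push List c~Int, Int~Bool
step 2: unify List c ~ Int  [subst: {-} | 2 pending]
  clash: List c vs Int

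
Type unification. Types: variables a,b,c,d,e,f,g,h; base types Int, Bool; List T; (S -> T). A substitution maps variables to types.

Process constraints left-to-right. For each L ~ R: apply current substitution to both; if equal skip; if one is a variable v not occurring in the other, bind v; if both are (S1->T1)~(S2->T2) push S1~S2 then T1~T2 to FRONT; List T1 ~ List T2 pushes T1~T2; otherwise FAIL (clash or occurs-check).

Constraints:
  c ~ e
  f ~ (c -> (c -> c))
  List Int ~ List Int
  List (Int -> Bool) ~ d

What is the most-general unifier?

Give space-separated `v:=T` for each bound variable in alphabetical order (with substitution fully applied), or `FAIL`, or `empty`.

step 1: unify c ~ e  [subst: {-} | 3 pending]
  bind c := e
step 2: unify f ~ (e -> (e -> e))  [subst: {c:=e} | 2 pending]
  bind f := (e -> (e -> e))
step 3: unify List Int ~ List Int  [subst: {c:=e, f:=(e -> (e -> e))} | 1 pending]
  -> identical, skip
step 4: unify List (Int -> Bool) ~ d  [subst: {c:=e, f:=(e -> (e -> e))} | 0 pending]
  bind d := List (Int -> Bool)

Answer: c:=e d:=List (Int -> Bool) f:=(e -> (e -> e))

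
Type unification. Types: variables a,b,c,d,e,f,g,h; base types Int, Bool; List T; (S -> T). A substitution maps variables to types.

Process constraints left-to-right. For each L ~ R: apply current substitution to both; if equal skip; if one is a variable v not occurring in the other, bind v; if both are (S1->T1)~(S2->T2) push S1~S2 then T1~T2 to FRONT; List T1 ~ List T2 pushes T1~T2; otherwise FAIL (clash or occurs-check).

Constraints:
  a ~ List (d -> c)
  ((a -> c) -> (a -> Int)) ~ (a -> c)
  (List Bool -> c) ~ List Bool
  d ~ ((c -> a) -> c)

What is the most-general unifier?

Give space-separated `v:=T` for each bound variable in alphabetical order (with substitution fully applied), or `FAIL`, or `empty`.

Answer: FAIL

Derivation:
step 1: unify a ~ List (d -> c)  [subst: {-} | 3 pending]
  bind a := List (d -> c)
step 2: unify ((List (d -> c) -> c) -> (List (d -> c) -> Int)) ~ (List (d -> c) -> c)  [subst: {a:=List (d -> c)} | 2 pending]
  -> decompose arrow: push (List (d -> c) -> c)~List (d -> c), (List (d -> c) -> Int)~c
step 3: unify (List (d -> c) -> c) ~ List (d -> c)  [subst: {a:=List (d -> c)} | 3 pending]
  clash: (List (d -> c) -> c) vs List (d -> c)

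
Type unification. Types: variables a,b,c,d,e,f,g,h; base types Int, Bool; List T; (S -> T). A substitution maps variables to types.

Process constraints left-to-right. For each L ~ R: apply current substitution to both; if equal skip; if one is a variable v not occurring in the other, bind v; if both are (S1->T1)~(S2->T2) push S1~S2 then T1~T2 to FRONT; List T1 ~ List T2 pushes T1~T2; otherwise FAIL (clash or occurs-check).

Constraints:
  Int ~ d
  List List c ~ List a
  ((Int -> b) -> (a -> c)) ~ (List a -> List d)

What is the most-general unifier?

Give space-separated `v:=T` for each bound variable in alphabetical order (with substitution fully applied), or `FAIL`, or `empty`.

step 1: unify Int ~ d  [subst: {-} | 2 pending]
  bind d := Int
step 2: unify List List c ~ List a  [subst: {d:=Int} | 1 pending]
  -> decompose List: push List c~a
step 3: unify List c ~ a  [subst: {d:=Int} | 1 pending]
  bind a := List c
step 4: unify ((Int -> b) -> (List c -> c)) ~ (List List c -> List Int)  [subst: {d:=Int, a:=List c} | 0 pending]
  -> decompose arrow: push (Int -> b)~List List c, (List c -> c)~List Int
step 5: unify (Int -> b) ~ List List c  [subst: {d:=Int, a:=List c} | 1 pending]
  clash: (Int -> b) vs List List c

Answer: FAIL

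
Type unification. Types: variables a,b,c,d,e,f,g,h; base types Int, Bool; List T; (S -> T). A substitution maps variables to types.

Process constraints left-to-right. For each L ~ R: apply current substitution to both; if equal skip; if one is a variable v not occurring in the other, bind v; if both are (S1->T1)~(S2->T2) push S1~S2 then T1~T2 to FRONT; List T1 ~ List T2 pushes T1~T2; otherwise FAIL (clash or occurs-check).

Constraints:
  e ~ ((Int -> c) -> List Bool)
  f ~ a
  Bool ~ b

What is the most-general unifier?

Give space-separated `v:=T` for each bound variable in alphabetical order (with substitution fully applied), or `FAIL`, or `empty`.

Answer: b:=Bool e:=((Int -> c) -> List Bool) f:=a

Derivation:
step 1: unify e ~ ((Int -> c) -> List Bool)  [subst: {-} | 2 pending]
  bind e := ((Int -> c) -> List Bool)
step 2: unify f ~ a  [subst: {e:=((Int -> c) -> List Bool)} | 1 pending]
  bind f := a
step 3: unify Bool ~ b  [subst: {e:=((Int -> c) -> List Bool), f:=a} | 0 pending]
  bind b := Bool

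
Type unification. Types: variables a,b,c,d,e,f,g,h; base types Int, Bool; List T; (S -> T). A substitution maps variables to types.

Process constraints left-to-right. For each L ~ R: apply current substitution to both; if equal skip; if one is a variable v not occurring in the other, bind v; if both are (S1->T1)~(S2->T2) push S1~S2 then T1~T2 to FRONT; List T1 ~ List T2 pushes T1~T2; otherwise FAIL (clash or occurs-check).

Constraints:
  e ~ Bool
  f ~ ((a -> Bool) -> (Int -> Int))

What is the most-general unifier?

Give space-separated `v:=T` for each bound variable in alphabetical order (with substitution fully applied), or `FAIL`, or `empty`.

Answer: e:=Bool f:=((a -> Bool) -> (Int -> Int))

Derivation:
step 1: unify e ~ Bool  [subst: {-} | 1 pending]
  bind e := Bool
step 2: unify f ~ ((a -> Bool) -> (Int -> Int))  [subst: {e:=Bool} | 0 pending]
  bind f := ((a -> Bool) -> (Int -> Int))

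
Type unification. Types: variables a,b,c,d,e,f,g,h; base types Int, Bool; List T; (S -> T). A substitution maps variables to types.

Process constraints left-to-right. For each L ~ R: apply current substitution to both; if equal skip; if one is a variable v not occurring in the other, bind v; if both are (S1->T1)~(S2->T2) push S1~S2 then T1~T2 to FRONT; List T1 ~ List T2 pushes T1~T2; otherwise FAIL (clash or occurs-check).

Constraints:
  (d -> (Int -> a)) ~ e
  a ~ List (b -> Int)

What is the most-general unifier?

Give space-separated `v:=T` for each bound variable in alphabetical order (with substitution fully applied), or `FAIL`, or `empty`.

Answer: a:=List (b -> Int) e:=(d -> (Int -> List (b -> Int)))

Derivation:
step 1: unify (d -> (Int -> a)) ~ e  [subst: {-} | 1 pending]
  bind e := (d -> (Int -> a))
step 2: unify a ~ List (b -> Int)  [subst: {e:=(d -> (Int -> a))} | 0 pending]
  bind a := List (b -> Int)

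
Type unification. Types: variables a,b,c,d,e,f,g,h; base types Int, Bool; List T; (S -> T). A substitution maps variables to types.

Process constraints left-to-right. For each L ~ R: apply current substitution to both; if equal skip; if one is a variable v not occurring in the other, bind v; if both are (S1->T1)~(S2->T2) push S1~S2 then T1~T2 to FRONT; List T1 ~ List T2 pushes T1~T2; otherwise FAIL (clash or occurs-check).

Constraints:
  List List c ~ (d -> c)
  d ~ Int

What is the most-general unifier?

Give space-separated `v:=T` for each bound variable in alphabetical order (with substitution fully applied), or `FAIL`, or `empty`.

step 1: unify List List c ~ (d -> c)  [subst: {-} | 1 pending]
  clash: List List c vs (d -> c)

Answer: FAIL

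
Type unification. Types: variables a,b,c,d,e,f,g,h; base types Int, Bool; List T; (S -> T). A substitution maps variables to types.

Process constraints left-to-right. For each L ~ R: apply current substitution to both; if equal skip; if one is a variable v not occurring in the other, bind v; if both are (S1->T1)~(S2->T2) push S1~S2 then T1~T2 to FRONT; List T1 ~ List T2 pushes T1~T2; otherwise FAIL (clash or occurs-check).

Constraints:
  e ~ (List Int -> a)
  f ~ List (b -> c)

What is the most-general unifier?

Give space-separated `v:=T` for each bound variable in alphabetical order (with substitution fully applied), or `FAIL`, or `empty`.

Answer: e:=(List Int -> a) f:=List (b -> c)

Derivation:
step 1: unify e ~ (List Int -> a)  [subst: {-} | 1 pending]
  bind e := (List Int -> a)
step 2: unify f ~ List (b -> c)  [subst: {e:=(List Int -> a)} | 0 pending]
  bind f := List (b -> c)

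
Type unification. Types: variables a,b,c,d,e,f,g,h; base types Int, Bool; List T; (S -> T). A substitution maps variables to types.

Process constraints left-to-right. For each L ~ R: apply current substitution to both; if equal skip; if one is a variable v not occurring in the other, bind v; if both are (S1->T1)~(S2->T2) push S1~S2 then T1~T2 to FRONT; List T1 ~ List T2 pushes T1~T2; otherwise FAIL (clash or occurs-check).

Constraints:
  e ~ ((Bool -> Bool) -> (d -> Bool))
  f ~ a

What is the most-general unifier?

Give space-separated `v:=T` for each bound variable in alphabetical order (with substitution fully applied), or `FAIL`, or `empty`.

step 1: unify e ~ ((Bool -> Bool) -> (d -> Bool))  [subst: {-} | 1 pending]
  bind e := ((Bool -> Bool) -> (d -> Bool))
step 2: unify f ~ a  [subst: {e:=((Bool -> Bool) -> (d -> Bool))} | 0 pending]
  bind f := a

Answer: e:=((Bool -> Bool) -> (d -> Bool)) f:=a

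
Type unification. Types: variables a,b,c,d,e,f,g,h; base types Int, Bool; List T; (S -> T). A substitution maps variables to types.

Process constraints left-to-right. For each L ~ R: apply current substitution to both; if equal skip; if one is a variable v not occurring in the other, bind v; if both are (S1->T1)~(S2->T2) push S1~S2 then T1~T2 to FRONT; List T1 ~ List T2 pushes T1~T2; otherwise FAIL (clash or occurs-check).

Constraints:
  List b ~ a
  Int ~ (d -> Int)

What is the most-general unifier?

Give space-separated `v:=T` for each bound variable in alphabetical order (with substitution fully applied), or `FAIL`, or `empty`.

step 1: unify List b ~ a  [subst: {-} | 1 pending]
  bind a := List b
step 2: unify Int ~ (d -> Int)  [subst: {a:=List b} | 0 pending]
  clash: Int vs (d -> Int)

Answer: FAIL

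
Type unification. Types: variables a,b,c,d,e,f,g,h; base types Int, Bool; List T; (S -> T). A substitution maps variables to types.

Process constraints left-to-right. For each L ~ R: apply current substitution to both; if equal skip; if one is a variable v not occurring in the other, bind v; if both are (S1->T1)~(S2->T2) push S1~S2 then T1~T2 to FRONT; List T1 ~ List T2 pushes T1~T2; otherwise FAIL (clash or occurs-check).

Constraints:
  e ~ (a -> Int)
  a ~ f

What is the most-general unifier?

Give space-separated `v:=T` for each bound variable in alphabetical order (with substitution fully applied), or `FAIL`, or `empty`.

Answer: a:=f e:=(f -> Int)

Derivation:
step 1: unify e ~ (a -> Int)  [subst: {-} | 1 pending]
  bind e := (a -> Int)
step 2: unify a ~ f  [subst: {e:=(a -> Int)} | 0 pending]
  bind a := f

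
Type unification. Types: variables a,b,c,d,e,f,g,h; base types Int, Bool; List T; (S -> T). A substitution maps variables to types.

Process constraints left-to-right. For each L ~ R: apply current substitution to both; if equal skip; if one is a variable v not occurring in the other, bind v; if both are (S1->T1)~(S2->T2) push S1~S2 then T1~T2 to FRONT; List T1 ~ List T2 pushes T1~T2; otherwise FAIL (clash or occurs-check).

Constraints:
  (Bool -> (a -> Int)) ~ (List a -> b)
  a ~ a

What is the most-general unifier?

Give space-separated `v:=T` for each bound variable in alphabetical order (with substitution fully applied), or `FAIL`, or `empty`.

step 1: unify (Bool -> (a -> Int)) ~ (List a -> b)  [subst: {-} | 1 pending]
  -> decompose arrow: push Bool~List a, (a -> Int)~b
step 2: unify Bool ~ List a  [subst: {-} | 2 pending]
  clash: Bool vs List a

Answer: FAIL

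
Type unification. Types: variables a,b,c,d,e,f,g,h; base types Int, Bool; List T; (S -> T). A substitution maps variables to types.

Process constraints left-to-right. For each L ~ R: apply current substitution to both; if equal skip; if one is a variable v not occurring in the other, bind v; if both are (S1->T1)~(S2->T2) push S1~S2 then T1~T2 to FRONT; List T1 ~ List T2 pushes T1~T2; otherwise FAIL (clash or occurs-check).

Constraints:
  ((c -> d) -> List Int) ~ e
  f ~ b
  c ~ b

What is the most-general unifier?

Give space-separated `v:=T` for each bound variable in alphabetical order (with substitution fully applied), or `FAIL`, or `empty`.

step 1: unify ((c -> d) -> List Int) ~ e  [subst: {-} | 2 pending]
  bind e := ((c -> d) -> List Int)
step 2: unify f ~ b  [subst: {e:=((c -> d) -> List Int)} | 1 pending]
  bind f := b
step 3: unify c ~ b  [subst: {e:=((c -> d) -> List Int), f:=b} | 0 pending]
  bind c := b

Answer: c:=b e:=((b -> d) -> List Int) f:=b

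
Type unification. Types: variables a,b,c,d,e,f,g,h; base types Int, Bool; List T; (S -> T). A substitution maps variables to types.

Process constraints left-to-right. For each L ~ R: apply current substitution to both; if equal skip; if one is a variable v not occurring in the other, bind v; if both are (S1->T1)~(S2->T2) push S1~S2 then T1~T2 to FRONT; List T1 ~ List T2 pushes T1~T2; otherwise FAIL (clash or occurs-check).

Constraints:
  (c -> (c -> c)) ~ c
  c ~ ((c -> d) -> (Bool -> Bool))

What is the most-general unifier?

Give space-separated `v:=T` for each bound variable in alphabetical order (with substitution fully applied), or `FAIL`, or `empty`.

Answer: FAIL

Derivation:
step 1: unify (c -> (c -> c)) ~ c  [subst: {-} | 1 pending]
  occurs-check fail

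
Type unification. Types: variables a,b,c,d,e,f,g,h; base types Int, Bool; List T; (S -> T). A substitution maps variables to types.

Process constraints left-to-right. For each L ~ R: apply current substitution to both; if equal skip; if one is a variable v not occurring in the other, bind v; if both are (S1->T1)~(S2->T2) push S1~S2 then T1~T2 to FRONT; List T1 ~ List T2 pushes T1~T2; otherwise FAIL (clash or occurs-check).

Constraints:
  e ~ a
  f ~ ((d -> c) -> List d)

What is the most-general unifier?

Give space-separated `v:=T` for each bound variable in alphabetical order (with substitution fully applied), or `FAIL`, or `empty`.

step 1: unify e ~ a  [subst: {-} | 1 pending]
  bind e := a
step 2: unify f ~ ((d -> c) -> List d)  [subst: {e:=a} | 0 pending]
  bind f := ((d -> c) -> List d)

Answer: e:=a f:=((d -> c) -> List d)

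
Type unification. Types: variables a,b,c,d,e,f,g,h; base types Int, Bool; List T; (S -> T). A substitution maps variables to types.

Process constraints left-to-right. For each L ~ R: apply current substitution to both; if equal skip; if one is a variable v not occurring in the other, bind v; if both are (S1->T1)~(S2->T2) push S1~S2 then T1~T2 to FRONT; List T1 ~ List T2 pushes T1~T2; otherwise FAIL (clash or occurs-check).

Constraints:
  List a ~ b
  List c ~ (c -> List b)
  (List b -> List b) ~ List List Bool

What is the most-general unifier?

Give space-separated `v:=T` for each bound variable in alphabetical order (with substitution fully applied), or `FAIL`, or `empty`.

Answer: FAIL

Derivation:
step 1: unify List a ~ b  [subst: {-} | 2 pending]
  bind b := List a
step 2: unify List c ~ (c -> List List a)  [subst: {b:=List a} | 1 pending]
  clash: List c vs (c -> List List a)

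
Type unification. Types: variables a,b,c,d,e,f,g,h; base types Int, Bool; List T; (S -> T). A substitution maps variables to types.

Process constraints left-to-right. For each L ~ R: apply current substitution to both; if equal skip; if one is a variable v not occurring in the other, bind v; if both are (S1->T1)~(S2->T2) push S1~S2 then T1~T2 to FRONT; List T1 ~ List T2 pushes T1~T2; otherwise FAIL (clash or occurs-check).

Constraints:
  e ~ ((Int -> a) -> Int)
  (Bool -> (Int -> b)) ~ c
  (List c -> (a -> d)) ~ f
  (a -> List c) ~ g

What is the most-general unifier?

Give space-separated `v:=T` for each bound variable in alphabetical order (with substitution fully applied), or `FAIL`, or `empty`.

Answer: c:=(Bool -> (Int -> b)) e:=((Int -> a) -> Int) f:=(List (Bool -> (Int -> b)) -> (a -> d)) g:=(a -> List (Bool -> (Int -> b)))

Derivation:
step 1: unify e ~ ((Int -> a) -> Int)  [subst: {-} | 3 pending]
  bind e := ((Int -> a) -> Int)
step 2: unify (Bool -> (Int -> b)) ~ c  [subst: {e:=((Int -> a) -> Int)} | 2 pending]
  bind c := (Bool -> (Int -> b))
step 3: unify (List (Bool -> (Int -> b)) -> (a -> d)) ~ f  [subst: {e:=((Int -> a) -> Int), c:=(Bool -> (Int -> b))} | 1 pending]
  bind f := (List (Bool -> (Int -> b)) -> (a -> d))
step 4: unify (a -> List (Bool -> (Int -> b))) ~ g  [subst: {e:=((Int -> a) -> Int), c:=(Bool -> (Int -> b)), f:=(List (Bool -> (Int -> b)) -> (a -> d))} | 0 pending]
  bind g := (a -> List (Bool -> (Int -> b)))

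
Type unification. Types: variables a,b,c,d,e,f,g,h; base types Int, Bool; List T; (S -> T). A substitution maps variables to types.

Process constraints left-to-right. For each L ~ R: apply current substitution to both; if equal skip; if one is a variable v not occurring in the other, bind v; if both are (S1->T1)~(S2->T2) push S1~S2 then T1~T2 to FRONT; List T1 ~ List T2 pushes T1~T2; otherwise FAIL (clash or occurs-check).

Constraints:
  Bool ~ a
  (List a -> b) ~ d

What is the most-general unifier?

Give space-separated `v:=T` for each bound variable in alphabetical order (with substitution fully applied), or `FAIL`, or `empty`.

Answer: a:=Bool d:=(List Bool -> b)

Derivation:
step 1: unify Bool ~ a  [subst: {-} | 1 pending]
  bind a := Bool
step 2: unify (List Bool -> b) ~ d  [subst: {a:=Bool} | 0 pending]
  bind d := (List Bool -> b)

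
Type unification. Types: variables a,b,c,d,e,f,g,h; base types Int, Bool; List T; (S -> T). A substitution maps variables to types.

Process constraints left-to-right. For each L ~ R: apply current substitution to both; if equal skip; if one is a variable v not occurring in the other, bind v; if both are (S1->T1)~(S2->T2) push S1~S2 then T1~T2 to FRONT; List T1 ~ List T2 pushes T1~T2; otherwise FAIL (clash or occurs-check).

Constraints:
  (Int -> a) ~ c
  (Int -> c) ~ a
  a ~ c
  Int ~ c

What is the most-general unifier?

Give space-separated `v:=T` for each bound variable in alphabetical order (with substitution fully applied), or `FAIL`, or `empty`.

step 1: unify (Int -> a) ~ c  [subst: {-} | 3 pending]
  bind c := (Int -> a)
step 2: unify (Int -> (Int -> a)) ~ a  [subst: {c:=(Int -> a)} | 2 pending]
  occurs-check fail

Answer: FAIL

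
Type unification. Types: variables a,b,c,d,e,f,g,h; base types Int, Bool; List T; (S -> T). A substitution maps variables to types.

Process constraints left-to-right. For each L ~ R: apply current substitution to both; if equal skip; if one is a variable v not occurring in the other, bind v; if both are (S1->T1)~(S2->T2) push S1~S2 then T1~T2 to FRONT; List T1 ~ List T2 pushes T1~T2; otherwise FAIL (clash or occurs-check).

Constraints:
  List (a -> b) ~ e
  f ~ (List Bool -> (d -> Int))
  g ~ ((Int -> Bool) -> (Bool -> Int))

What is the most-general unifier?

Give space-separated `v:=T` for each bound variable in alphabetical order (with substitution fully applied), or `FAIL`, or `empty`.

Answer: e:=List (a -> b) f:=(List Bool -> (d -> Int)) g:=((Int -> Bool) -> (Bool -> Int))

Derivation:
step 1: unify List (a -> b) ~ e  [subst: {-} | 2 pending]
  bind e := List (a -> b)
step 2: unify f ~ (List Bool -> (d -> Int))  [subst: {e:=List (a -> b)} | 1 pending]
  bind f := (List Bool -> (d -> Int))
step 3: unify g ~ ((Int -> Bool) -> (Bool -> Int))  [subst: {e:=List (a -> b), f:=(List Bool -> (d -> Int))} | 0 pending]
  bind g := ((Int -> Bool) -> (Bool -> Int))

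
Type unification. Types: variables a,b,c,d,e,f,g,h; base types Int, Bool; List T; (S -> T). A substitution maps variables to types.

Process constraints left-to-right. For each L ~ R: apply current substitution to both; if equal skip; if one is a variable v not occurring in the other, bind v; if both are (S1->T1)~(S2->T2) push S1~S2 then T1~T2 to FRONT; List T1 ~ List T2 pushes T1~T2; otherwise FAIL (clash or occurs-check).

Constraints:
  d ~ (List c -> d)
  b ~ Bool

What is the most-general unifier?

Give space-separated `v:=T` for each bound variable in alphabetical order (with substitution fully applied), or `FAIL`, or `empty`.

step 1: unify d ~ (List c -> d)  [subst: {-} | 1 pending]
  occurs-check fail: d in (List c -> d)

Answer: FAIL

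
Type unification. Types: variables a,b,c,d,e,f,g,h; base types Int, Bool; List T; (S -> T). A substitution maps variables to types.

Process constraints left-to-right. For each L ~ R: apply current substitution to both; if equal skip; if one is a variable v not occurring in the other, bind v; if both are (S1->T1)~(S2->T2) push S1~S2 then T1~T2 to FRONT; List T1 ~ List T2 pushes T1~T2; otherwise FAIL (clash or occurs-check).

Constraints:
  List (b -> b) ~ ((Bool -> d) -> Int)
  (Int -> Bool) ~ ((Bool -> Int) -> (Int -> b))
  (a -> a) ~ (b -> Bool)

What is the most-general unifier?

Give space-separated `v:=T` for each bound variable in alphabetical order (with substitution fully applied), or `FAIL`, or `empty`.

Answer: FAIL

Derivation:
step 1: unify List (b -> b) ~ ((Bool -> d) -> Int)  [subst: {-} | 2 pending]
  clash: List (b -> b) vs ((Bool -> d) -> Int)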